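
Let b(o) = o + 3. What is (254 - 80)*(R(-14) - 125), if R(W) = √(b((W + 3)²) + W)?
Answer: -21750 + 174*√110 ≈ -19925.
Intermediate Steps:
b(o) = 3 + o
R(W) = √(3 + W + (3 + W)²) (R(W) = √((3 + (W + 3)²) + W) = √((3 + (3 + W)²) + W) = √(3 + W + (3 + W)²))
(254 - 80)*(R(-14) - 125) = (254 - 80)*(√(3 - 14 + (3 - 14)²) - 125) = 174*(√(3 - 14 + (-11)²) - 125) = 174*(√(3 - 14 + 121) - 125) = 174*(√110 - 125) = 174*(-125 + √110) = -21750 + 174*√110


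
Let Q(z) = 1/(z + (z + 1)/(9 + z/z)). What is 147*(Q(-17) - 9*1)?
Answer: -41258/31 ≈ -1330.9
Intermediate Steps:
Q(z) = 1/(⅒ + 11*z/10) (Q(z) = 1/(z + (1 + z)/(9 + 1)) = 1/(z + (1 + z)/10) = 1/(z + (1 + z)*(⅒)) = 1/(z + (⅒ + z/10)) = 1/(⅒ + 11*z/10))
147*(Q(-17) - 9*1) = 147*(10/(1 + 11*(-17)) - 9*1) = 147*(10/(1 - 187) - 9) = 147*(10/(-186) - 9) = 147*(10*(-1/186) - 9) = 147*(-5/93 - 9) = 147*(-842/93) = -41258/31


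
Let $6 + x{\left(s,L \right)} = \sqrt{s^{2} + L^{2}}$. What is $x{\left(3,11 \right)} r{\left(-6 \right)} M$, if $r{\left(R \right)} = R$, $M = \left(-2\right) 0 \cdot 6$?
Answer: $0$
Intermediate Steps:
$M = 0$ ($M = 0 \cdot 6 = 0$)
$x{\left(s,L \right)} = -6 + \sqrt{L^{2} + s^{2}}$ ($x{\left(s,L \right)} = -6 + \sqrt{s^{2} + L^{2}} = -6 + \sqrt{L^{2} + s^{2}}$)
$x{\left(3,11 \right)} r{\left(-6 \right)} M = \left(-6 + \sqrt{11^{2} + 3^{2}}\right) \left(-6\right) 0 = \left(-6 + \sqrt{121 + 9}\right) \left(-6\right) 0 = \left(-6 + \sqrt{130}\right) \left(-6\right) 0 = \left(36 - 6 \sqrt{130}\right) 0 = 0$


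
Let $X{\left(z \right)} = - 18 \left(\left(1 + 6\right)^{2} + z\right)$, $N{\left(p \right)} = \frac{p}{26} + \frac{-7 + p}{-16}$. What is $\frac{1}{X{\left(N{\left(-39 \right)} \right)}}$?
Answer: $- \frac{4}{3627} \approx -0.0011028$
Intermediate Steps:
$N{\left(p \right)} = \frac{7}{16} - \frac{5 p}{208}$ ($N{\left(p \right)} = p \frac{1}{26} + \left(-7 + p\right) \left(- \frac{1}{16}\right) = \frac{p}{26} - \left(- \frac{7}{16} + \frac{p}{16}\right) = \frac{7}{16} - \frac{5 p}{208}$)
$X{\left(z \right)} = -882 - 18 z$ ($X{\left(z \right)} = - 18 \left(7^{2} + z\right) = - 18 \left(49 + z\right) = -882 - 18 z$)
$\frac{1}{X{\left(N{\left(-39 \right)} \right)}} = \frac{1}{-882 - 18 \left(\frac{7}{16} - - \frac{15}{16}\right)} = \frac{1}{-882 - 18 \left(\frac{7}{16} + \frac{15}{16}\right)} = \frac{1}{-882 - \frac{99}{4}} = \frac{1}{- \frac{3627}{4}} = - \frac{4}{3627}$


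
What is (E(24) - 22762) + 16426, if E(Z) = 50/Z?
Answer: -76007/12 ≈ -6333.9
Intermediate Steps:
(E(24) - 22762) + 16426 = (50/24 - 22762) + 16426 = (50*(1/24) - 22762) + 16426 = (25/12 - 22762) + 16426 = -273119/12 + 16426 = -76007/12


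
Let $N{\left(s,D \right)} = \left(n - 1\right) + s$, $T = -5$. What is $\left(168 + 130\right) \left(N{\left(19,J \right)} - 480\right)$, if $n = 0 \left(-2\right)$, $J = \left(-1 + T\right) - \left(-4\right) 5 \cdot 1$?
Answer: $-137676$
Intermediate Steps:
$J = 14$ ($J = \left(-1 - 5\right) - \left(-4\right) 5 \cdot 1 = -6 - \left(-20\right) 1 = -6 - -20 = -6 + 20 = 14$)
$n = 0$
$N{\left(s,D \right)} = -1 + s$ ($N{\left(s,D \right)} = \left(0 - 1\right) + s = -1 + s$)
$\left(168 + 130\right) \left(N{\left(19,J \right)} - 480\right) = \left(168 + 130\right) \left(\left(-1 + 19\right) - 480\right) = 298 \left(18 - 480\right) = 298 \left(-462\right) = -137676$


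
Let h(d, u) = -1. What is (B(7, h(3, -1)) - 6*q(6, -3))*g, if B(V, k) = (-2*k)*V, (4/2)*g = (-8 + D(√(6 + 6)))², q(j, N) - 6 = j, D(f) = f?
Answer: -2204 + 928*√3 ≈ -596.66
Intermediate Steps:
q(j, N) = 6 + j
g = (-8 + 2*√3)²/2 (g = (-8 + √(6 + 6))²/2 = (-8 + √12)²/2 = (-8 + 2*√3)²/2 ≈ 10.287)
B(V, k) = -2*V*k
(B(7, h(3, -1)) - 6*q(6, -3))*g = (-2*7*(-1) - 6*(6 + 6))*(38 - 16*√3) = (14 - 6*12)*(38 - 16*√3) = (14 - 1*72)*(38 - 16*√3) = (14 - 72)*(38 - 16*√3) = -58*(38 - 16*√3) = -2204 + 928*√3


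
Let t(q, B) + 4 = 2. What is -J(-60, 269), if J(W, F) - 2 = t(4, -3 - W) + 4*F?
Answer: -1076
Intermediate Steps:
t(q, B) = -2 (t(q, B) = -4 + 2 = -2)
J(W, F) = 4*F (J(W, F) = 2 + (-2 + 4*F) = 4*F)
-J(-60, 269) = -4*269 = -1*1076 = -1076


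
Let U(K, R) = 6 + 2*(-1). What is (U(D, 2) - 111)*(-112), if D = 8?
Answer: 11984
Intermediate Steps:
U(K, R) = 4 (U(K, R) = 6 - 2 = 4)
(U(D, 2) - 111)*(-112) = (4 - 111)*(-112) = -107*(-112) = 11984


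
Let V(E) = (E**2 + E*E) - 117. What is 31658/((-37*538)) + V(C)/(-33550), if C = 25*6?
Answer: -977783449/333923150 ≈ -2.9282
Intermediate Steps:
C = 150
V(E) = -117 + 2*E**2 (V(E) = (E**2 + E**2) - 117 = 2*E**2 - 117 = -117 + 2*E**2)
31658/((-37*538)) + V(C)/(-33550) = 31658/((-37*538)) + (-117 + 2*150**2)/(-33550) = 31658/(-19906) + (-117 + 2*22500)*(-1/33550) = 31658*(-1/19906) + (-117 + 45000)*(-1/33550) = -15829/9953 + 44883*(-1/33550) = -15829/9953 - 44883/33550 = -977783449/333923150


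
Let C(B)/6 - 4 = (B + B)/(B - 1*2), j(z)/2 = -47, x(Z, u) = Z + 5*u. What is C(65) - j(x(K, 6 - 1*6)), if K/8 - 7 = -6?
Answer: 2738/21 ≈ 130.38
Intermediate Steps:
K = 8 (K = 56 + 8*(-6) = 56 - 48 = 8)
j(z) = -94 (j(z) = 2*(-47) = -94)
C(B) = 24 + 12*B/(-2 + B) (C(B) = 24 + 6*((B + B)/(B - 1*2)) = 24 + 6*((2*B)/(B - 2)) = 24 + 6*((2*B)/(-2 + B)) = 24 + 6*(2*B/(-2 + B)) = 24 + 12*B/(-2 + B))
C(65) - j(x(K, 6 - 1*6)) = 12*(-4 + 3*65)/(-2 + 65) - 1*(-94) = 12*(-4 + 195)/63 + 94 = 12*(1/63)*191 + 94 = 764/21 + 94 = 2738/21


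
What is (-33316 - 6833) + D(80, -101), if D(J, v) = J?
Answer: -40069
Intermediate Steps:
(-33316 - 6833) + D(80, -101) = (-33316 - 6833) + 80 = -40149 + 80 = -40069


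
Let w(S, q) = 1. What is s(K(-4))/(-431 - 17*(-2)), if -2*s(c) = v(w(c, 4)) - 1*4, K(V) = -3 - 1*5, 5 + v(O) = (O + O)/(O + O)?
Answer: -4/397 ≈ -0.010076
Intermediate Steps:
v(O) = -4 (v(O) = -5 + (O + O)/(O + O) = -5 + (2*O)/((2*O)) = -5 + (2*O)*(1/(2*O)) = -5 + 1 = -4)
K(V) = -8 (K(V) = -3 - 5 = -8)
s(c) = 4 (s(c) = -(-4 - 1*4)/2 = -(-4 - 4)/2 = -½*(-8) = 4)
s(K(-4))/(-431 - 17*(-2)) = 4/(-431 - 17*(-2)) = 4/(-431 + 34) = 4/(-397) = -1/397*4 = -4/397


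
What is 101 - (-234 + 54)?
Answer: 281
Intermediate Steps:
101 - (-234 + 54) = 101 - 1*(-180) = 101 + 180 = 281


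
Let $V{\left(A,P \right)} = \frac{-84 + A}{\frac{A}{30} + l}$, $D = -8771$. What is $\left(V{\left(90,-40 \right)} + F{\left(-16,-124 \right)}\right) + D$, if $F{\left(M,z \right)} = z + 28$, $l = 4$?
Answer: $- \frac{62063}{7} \approx -8866.1$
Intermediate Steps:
$F{\left(M,z \right)} = 28 + z$
$V{\left(A,P \right)} = \frac{-84 + A}{4 + \frac{A}{30}}$ ($V{\left(A,P \right)} = \frac{-84 + A}{\frac{A}{30} + 4} = \frac{-84 + A}{4 + \frac{A}{30}}$)
$\left(V{\left(90,-40 \right)} + F{\left(-16,-124 \right)}\right) + D = \left(\frac{30 \left(-84 + 90\right)}{120 + 90} + \left(28 - 124\right)\right) - 8771 = \left(30 \cdot \frac{1}{210} \cdot 6 - 96\right) - 8771 = \left(\frac{6}{7} - 96\right) - 8771 = - \frac{666}{7} - 8771 = - \frac{62063}{7}$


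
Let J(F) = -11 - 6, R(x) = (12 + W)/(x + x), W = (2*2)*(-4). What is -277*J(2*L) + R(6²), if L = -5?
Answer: 84761/18 ≈ 4708.9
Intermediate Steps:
W = -16 (W = 4*(-4) = -16)
R(x) = -2/x (R(x) = (12 - 16)/(x + x) = -4*1/(2*x) = -2/x)
J(F) = -17
-277*J(2*L) + R(6²) = -277*(-17) - 2/(6²) = 4709 - 2/36 = 4709 - 2*1/36 = 4709 - 1/18 = 84761/18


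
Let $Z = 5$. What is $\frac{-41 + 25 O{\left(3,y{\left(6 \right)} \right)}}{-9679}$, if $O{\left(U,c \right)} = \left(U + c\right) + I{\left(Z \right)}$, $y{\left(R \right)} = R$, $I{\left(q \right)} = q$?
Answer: $- \frac{309}{9679} \approx -0.031925$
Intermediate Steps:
$O{\left(U,c \right)} = 5 + U + c$ ($O{\left(U,c \right)} = \left(U + c\right) + 5 = 5 + U + c$)
$\frac{-41 + 25 O{\left(3,y{\left(6 \right)} \right)}}{-9679} = \frac{-41 + 25 \left(5 + 3 + 6\right)}{-9679} = \left(-41 + 25 \cdot 14\right) \left(- \frac{1}{9679}\right) = \left(-41 + 350\right) \left(- \frac{1}{9679}\right) = 309 \left(- \frac{1}{9679}\right) = - \frac{309}{9679}$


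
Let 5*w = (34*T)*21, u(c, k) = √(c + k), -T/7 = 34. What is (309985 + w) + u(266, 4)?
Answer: 1379993/5 + 3*√30 ≈ 2.7602e+5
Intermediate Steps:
T = -238 (T = -7*34 = -238)
w = -169932/5 (w = ((34*(-238))*21)/5 = (-8092*21)/5 = (⅕)*(-169932) = -169932/5 ≈ -33986.)
(309985 + w) + u(266, 4) = (309985 - 169932/5) + √(266 + 4) = 1379993/5 + √270 = 1379993/5 + 3*√30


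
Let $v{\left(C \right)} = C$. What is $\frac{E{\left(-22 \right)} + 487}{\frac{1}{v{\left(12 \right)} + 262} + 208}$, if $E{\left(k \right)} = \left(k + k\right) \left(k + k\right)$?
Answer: $\frac{663902}{56993} \approx 11.649$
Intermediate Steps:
$E{\left(k \right)} = 4 k^{2}$ ($E{\left(k \right)} = 2 k 2 k = 4 k^{2}$)
$\frac{E{\left(-22 \right)} + 487}{\frac{1}{v{\left(12 \right)} + 262} + 208} = \frac{4 \left(-22\right)^{2} + 487}{\frac{1}{12 + 262} + 208} = \frac{4 \cdot 484 + 487}{\frac{1}{274} + 208} = \frac{1936 + 487}{\frac{1}{274} + 208} = \frac{2423}{\frac{56993}{274}} = 2423 \cdot \frac{274}{56993} = \frac{663902}{56993}$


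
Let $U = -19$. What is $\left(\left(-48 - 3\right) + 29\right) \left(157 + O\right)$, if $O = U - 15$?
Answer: $-2706$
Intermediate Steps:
$O = -34$ ($O = -19 - 15 = -34$)
$\left(\left(-48 - 3\right) + 29\right) \left(157 + O\right) = \left(\left(-48 - 3\right) + 29\right) \left(157 - 34\right) = \left(-51 + 29\right) 123 = \left(-22\right) 123 = -2706$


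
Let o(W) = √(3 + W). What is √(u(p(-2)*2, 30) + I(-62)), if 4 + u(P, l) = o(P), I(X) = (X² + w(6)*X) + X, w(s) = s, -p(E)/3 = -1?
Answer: √3409 ≈ 58.387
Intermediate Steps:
p(E) = 3 (p(E) = -3*(-1) = 3)
I(X) = X² + 7*X (I(X) = (X² + 6*X) + X = X² + 7*X)
u(P, l) = -4 + √(3 + P)
√(u(p(-2)*2, 30) + I(-62)) = √((-4 + √(3 + 3*2)) - 62*(7 - 62)) = √((-4 + √(3 + 6)) - 62*(-55)) = √((-4 + √9) + 3410) = √((-4 + 3) + 3410) = √(-1 + 3410) = √3409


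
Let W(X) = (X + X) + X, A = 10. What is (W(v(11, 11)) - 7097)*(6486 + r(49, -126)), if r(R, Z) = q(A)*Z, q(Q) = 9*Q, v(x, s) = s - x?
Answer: 34448838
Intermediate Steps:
r(R, Z) = 90*Z (r(R, Z) = (9*10)*Z = 90*Z)
W(X) = 3*X (W(X) = 2*X + X = 3*X)
(W(v(11, 11)) - 7097)*(6486 + r(49, -126)) = (3*(11 - 1*11) - 7097)*(6486 + 90*(-126)) = (3*(11 - 11) - 7097)*(6486 - 11340) = (3*0 - 7097)*(-4854) = (0 - 7097)*(-4854) = -7097*(-4854) = 34448838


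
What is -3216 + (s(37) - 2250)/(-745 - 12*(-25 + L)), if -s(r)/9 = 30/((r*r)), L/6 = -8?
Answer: -579834744/179339 ≈ -3233.2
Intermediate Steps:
L = -48 (L = 6*(-8) = -48)
s(r) = -270/r² (s(r) = -270/(r*r) = -270/(r²) = -270/r²)
-3216 + (s(37) - 2250)/(-745 - 12*(-25 + L)) = -3216 + (-270/37² - 2250)/(-745 - 12*(-25 - 48)) = -3216 + (-270*1/1369 - 2250)/(-745 - 12*(-73)) = -3216 + (-270/1369 - 2250)/(-745 + 876) = -3216 - 3080520/1369/131 = -3216 - 3080520/1369*1/131 = -3216 - 3080520/179339 = -579834744/179339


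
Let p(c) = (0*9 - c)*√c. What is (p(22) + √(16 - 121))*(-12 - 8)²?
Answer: -8800*√22 + 400*I*√105 ≈ -41276.0 + 4098.8*I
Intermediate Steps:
p(c) = -c^(3/2) (p(c) = (0 - c)*√c = (-c)*√c = -c^(3/2))
(p(22) + √(16 - 121))*(-12 - 8)² = (-22^(3/2) + √(16 - 121))*(-12 - 8)² = (-22*√22 + √(-105))*(-20)² = (-22*√22 + I*√105)*400 = -8800*√22 + 400*I*√105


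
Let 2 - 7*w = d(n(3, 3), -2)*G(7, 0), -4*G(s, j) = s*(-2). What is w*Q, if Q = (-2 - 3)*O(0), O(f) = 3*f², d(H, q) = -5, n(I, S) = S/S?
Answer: 0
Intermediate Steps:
n(I, S) = 1
G(s, j) = s/2 (G(s, j) = -s*(-2)/4 = -(-1)*s/2 = s/2)
Q = 0 (Q = (-2 - 3)*(3*0²) = -15*0 = -5*0 = 0)
w = 39/14 (w = 2/7 - (-5)*(½)*7/7 = 2/7 - (-5)*7/(7*2) = 2/7 - ⅐*(-35/2) = 2/7 + 5/2 = 39/14 ≈ 2.7857)
w*Q = (39/14)*0 = 0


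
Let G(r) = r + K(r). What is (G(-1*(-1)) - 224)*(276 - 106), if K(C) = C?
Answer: -37740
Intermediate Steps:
G(r) = 2*r (G(r) = r + r = 2*r)
(G(-1*(-1)) - 224)*(276 - 106) = (2*(-1*(-1)) - 224)*(276 - 106) = (2*1 - 224)*170 = (2 - 224)*170 = -222*170 = -37740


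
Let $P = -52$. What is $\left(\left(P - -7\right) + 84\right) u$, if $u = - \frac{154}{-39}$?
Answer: $154$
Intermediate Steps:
$u = \frac{154}{39}$ ($u = \left(-154\right) \left(- \frac{1}{39}\right) = \frac{154}{39} \approx 3.9487$)
$\left(\left(P - -7\right) + 84\right) u = \left(\left(-52 - -7\right) + 84\right) \frac{154}{39} = \left(\left(-52 + 7\right) + 84\right) \frac{154}{39} = \left(-45 + 84\right) \frac{154}{39} = 39 \cdot \frac{154}{39} = 154$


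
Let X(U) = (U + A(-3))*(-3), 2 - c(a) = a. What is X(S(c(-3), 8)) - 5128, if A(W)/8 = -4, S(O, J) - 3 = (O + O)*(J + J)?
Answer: -5521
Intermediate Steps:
c(a) = 2 - a
S(O, J) = 3 + 4*J*O (S(O, J) = 3 + (O + O)*(J + J) = 3 + (2*O)*(2*J) = 3 + 4*J*O)
A(W) = -32 (A(W) = 8*(-4) = -32)
X(U) = 96 - 3*U (X(U) = (U - 32)*(-3) = (-32 + U)*(-3) = 96 - 3*U)
X(S(c(-3), 8)) - 5128 = (96 - 3*(3 + 4*8*(2 - 1*(-3)))) - 5128 = (96 - 3*(3 + 4*8*(2 + 3))) - 5128 = (96 - 3*(3 + 4*8*5)) - 5128 = (96 - 3*(3 + 160)) - 5128 = (96 - 3*163) - 5128 = (96 - 489) - 5128 = -393 - 5128 = -5521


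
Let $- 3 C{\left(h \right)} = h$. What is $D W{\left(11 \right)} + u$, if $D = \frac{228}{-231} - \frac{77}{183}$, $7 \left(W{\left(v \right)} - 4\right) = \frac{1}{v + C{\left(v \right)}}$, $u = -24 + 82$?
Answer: $\frac{113581709}{2170014} \approx 52.341$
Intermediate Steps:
$C{\left(h \right)} = - \frac{h}{3}$
$u = 58$
$W{\left(v \right)} = 4 + \frac{3}{14 v}$ ($W{\left(v \right)} = 4 + \frac{1}{7 \left(v - \frac{v}{3}\right)} = 4 + \frac{1}{7 \frac{2 v}{3}} = 4 + \frac{\frac{3}{2} \frac{1}{v}}{7} = 4 + \frac{3}{14 v}$)
$D = - \frac{19837}{14091}$ ($D = 228 \left(- \frac{1}{231}\right) - \frac{77}{183} = - \frac{76}{77} - \frac{77}{183} = - \frac{19837}{14091} \approx -1.4078$)
$D W{\left(11 \right)} + u = - \frac{19837 \left(4 + \frac{3}{14 \cdot 11}\right)}{14091} + 58 = - \frac{19837 \left(4 + \frac{3}{14} \cdot \frac{1}{11}\right)}{14091} + 58 = - \frac{19837 \left(4 + \frac{3}{154}\right)}{14091} + 58 = \left(- \frac{19837}{14091}\right) \frac{619}{154} + 58 = - \frac{12279103}{2170014} + 58 = \frac{113581709}{2170014}$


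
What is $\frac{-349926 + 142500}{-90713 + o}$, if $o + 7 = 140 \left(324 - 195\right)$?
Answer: $\frac{34571}{12110} \approx 2.8547$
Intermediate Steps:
$o = 18053$ ($o = -7 + 140 \left(324 - 195\right) = -7 + 140 \cdot 129 = -7 + 18060 = 18053$)
$\frac{-349926 + 142500}{-90713 + o} = \frac{-349926 + 142500}{-90713 + 18053} = - \frac{207426}{-72660} = \left(-207426\right) \left(- \frac{1}{72660}\right) = \frac{34571}{12110}$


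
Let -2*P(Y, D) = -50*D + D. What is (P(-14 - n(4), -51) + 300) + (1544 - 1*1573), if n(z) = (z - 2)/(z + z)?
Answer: -1957/2 ≈ -978.50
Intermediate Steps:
n(z) = (-2 + z)/(2*z) (n(z) = (-2 + z)/((2*z)) = (-2 + z)*(1/(2*z)) = (-2 + z)/(2*z))
P(Y, D) = 49*D/2 (P(Y, D) = -(-50*D + D)/2 = -(-49)*D/2 = 49*D/2)
(P(-14 - n(4), -51) + 300) + (1544 - 1*1573) = ((49/2)*(-51) + 300) + (1544 - 1*1573) = (-2499/2 + 300) + (1544 - 1573) = -1899/2 - 29 = -1957/2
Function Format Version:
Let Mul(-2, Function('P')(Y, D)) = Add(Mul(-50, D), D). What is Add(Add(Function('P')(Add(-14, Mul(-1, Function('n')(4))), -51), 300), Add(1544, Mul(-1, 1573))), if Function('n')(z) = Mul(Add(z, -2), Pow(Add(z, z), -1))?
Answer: Rational(-1957, 2) ≈ -978.50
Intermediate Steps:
Function('n')(z) = Mul(Rational(1, 2), Pow(z, -1), Add(-2, z)) (Function('n')(z) = Mul(Add(-2, z), Pow(Mul(2, z), -1)) = Mul(Add(-2, z), Mul(Rational(1, 2), Pow(z, -1))) = Mul(Rational(1, 2), Pow(z, -1), Add(-2, z)))
Function('P')(Y, D) = Mul(Rational(49, 2), D) (Function('P')(Y, D) = Mul(Rational(-1, 2), Add(Mul(-50, D), D)) = Mul(Rational(-1, 2), Mul(-49, D)) = Mul(Rational(49, 2), D))
Add(Add(Function('P')(Add(-14, Mul(-1, Function('n')(4))), -51), 300), Add(1544, Mul(-1, 1573))) = Add(Add(Mul(Rational(49, 2), -51), 300), Add(1544, Mul(-1, 1573))) = Add(Add(Rational(-2499, 2), 300), Add(1544, -1573)) = Add(Rational(-1899, 2), -29) = Rational(-1957, 2)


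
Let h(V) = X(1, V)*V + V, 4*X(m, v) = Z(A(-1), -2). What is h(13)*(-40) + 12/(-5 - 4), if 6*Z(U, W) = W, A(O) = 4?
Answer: -478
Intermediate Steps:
Z(U, W) = W/6
X(m, v) = -1/12 (X(m, v) = ((⅙)*(-2))/4 = (¼)*(-⅓) = -1/12)
h(V) = 11*V/12 (h(V) = -V/12 + V = 11*V/12)
h(13)*(-40) + 12/(-5 - 4) = ((11/12)*13)*(-40) + 12/(-5 - 4) = (143/12)*(-40) + 12/(-9) = -1430/3 - ⅑*12 = -1430/3 - 4/3 = -478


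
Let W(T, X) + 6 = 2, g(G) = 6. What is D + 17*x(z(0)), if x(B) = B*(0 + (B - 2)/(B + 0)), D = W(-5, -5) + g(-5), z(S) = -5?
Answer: -117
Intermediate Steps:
W(T, X) = -4 (W(T, X) = -6 + 2 = -4)
D = 2 (D = -4 + 6 = 2)
x(B) = -2 + B (x(B) = B*(0 + (-2 + B)/B) = B*((-2 + B)/B) = -2 + B)
D + 17*x(z(0)) = 2 + 17*(-2 - 5) = 2 + 17*(-7) = 2 - 119 = -117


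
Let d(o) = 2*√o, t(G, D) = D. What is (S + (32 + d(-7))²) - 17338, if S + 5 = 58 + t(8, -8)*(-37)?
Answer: -15993 + 128*I*√7 ≈ -15993.0 + 338.66*I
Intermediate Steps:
S = 349 (S = -5 + (58 - 8*(-37)) = -5 + (58 + 296) = -5 + 354 = 349)
(S + (32 + d(-7))²) - 17338 = (349 + (32 + 2*√(-7))²) - 17338 = (349 + (32 + 2*(I*√7))²) - 17338 = (349 + (32 + 2*I*√7)²) - 17338 = -16989 + (32 + 2*I*√7)²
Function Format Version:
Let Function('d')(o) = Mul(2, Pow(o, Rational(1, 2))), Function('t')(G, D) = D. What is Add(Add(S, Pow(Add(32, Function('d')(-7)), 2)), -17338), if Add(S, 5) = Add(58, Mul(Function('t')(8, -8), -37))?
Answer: Add(-15993, Mul(128, I, Pow(7, Rational(1, 2)))) ≈ Add(-15993., Mul(338.66, I))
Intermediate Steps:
S = 349 (S = Add(-5, Add(58, Mul(-8, -37))) = Add(-5, Add(58, 296)) = Add(-5, 354) = 349)
Add(Add(S, Pow(Add(32, Function('d')(-7)), 2)), -17338) = Add(Add(349, Pow(Add(32, Mul(2, Pow(-7, Rational(1, 2)))), 2)), -17338) = Add(Add(349, Pow(Add(32, Mul(2, Mul(I, Pow(7, Rational(1, 2))))), 2)), -17338) = Add(Add(349, Pow(Add(32, Mul(2, I, Pow(7, Rational(1, 2)))), 2)), -17338) = Add(-16989, Pow(Add(32, Mul(2, I, Pow(7, Rational(1, 2)))), 2))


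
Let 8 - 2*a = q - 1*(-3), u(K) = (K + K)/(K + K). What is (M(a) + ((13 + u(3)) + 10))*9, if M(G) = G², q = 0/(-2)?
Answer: 1089/4 ≈ 272.25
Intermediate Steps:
q = 0 (q = 0*(-½) = 0)
u(K) = 1 (u(K) = (2*K)/((2*K)) = (2*K)*(1/(2*K)) = 1)
a = 5/2 (a = 4 - (0 - 1*(-3))/2 = 4 - (0 + 3)/2 = 4 - ½*3 = 4 - 3/2 = 5/2 ≈ 2.5000)
(M(a) + ((13 + u(3)) + 10))*9 = ((5/2)² + ((13 + 1) + 10))*9 = (25/4 + (14 + 10))*9 = (25/4 + 24)*9 = (121/4)*9 = 1089/4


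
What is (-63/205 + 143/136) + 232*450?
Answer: 2910692747/27880 ≈ 1.0440e+5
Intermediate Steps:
(-63/205 + 143/136) + 232*450 = (-63*1/205 + 143*(1/136)) + 104400 = (-63/205 + 143/136) + 104400 = 20747/27880 + 104400 = 2910692747/27880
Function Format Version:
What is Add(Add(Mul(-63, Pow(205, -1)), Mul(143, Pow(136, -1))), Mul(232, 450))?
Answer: Rational(2910692747, 27880) ≈ 1.0440e+5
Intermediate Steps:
Add(Add(Mul(-63, Pow(205, -1)), Mul(143, Pow(136, -1))), Mul(232, 450)) = Add(Add(Mul(-63, Rational(1, 205)), Mul(143, Rational(1, 136))), 104400) = Add(Add(Rational(-63, 205), Rational(143, 136)), 104400) = Add(Rational(20747, 27880), 104400) = Rational(2910692747, 27880)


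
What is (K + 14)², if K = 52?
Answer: 4356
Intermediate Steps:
(K + 14)² = (52 + 14)² = 66² = 4356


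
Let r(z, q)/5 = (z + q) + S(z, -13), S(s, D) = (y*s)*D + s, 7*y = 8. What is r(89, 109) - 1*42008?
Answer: -330291/7 ≈ -47184.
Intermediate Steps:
y = 8/7 (y = (1/7)*8 = 8/7 ≈ 1.1429)
S(s, D) = s + 8*D*s/7 (S(s, D) = (8*s/7)*D + s = 8*D*s/7 + s = s + 8*D*s/7)
r(z, q) = 5*q - 450*z/7 (r(z, q) = 5*((z + q) + z*(7 + 8*(-13))/7) = 5*((q + z) + z*(7 - 104)/7) = 5*((q + z) + (1/7)*z*(-97)) = 5*((q + z) - 97*z/7) = 5*(q - 90*z/7) = 5*q - 450*z/7)
r(89, 109) - 1*42008 = (5*109 - 450/7*89) - 1*42008 = (545 - 40050/7) - 42008 = -36235/7 - 42008 = -330291/7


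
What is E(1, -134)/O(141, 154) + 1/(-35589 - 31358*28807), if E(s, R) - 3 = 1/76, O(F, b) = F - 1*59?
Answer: 441636164209/12018675171128 ≈ 0.036746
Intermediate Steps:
O(F, b) = -59 + F (O(F, b) = F - 59 = -59 + F)
E(s, R) = 229/76 (E(s, R) = 3 + 1/76 = 229/76)
E(1, -134)/O(141, 154) + 1/(-35589 - 31358*28807) = 229/(76*(-59 + 141)) + 1/(-35589 - 31358*28807) = (229/76)/82 + (1/28807)/(-66947) = (229/76)*(1/82) - 1/66947*1/28807 = 229/6232 - 1/1928542229 = 441636164209/12018675171128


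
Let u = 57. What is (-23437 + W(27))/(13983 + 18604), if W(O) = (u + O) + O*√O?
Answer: -23353/32587 + 81*√3/32587 ≈ -0.71233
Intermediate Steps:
W(O) = 57 + O + O^(3/2) (W(O) = (57 + O) + O*√O = (57 + O) + O^(3/2) = 57 + O + O^(3/2))
(-23437 + W(27))/(13983 + 18604) = (-23437 + (57 + 27 + 27^(3/2)))/(13983 + 18604) = (-23437 + (57 + 27 + 81*√3))/32587 = (-23437 + (84 + 81*√3))*(1/32587) = (-23353 + 81*√3)*(1/32587) = -23353/32587 + 81*√3/32587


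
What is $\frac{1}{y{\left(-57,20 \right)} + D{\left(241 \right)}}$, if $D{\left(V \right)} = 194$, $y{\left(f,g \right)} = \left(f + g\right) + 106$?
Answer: $\frac{1}{263} \approx 0.0038023$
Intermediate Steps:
$y{\left(f,g \right)} = 106 + f + g$
$\frac{1}{y{\left(-57,20 \right)} + D{\left(241 \right)}} = \frac{1}{\left(106 - 57 + 20\right) + 194} = \frac{1}{69 + 194} = \frac{1}{263}$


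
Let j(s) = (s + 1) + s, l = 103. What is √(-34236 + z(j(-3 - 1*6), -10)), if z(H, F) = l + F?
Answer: I*√34143 ≈ 184.78*I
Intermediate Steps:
j(s) = 1 + 2*s (j(s) = (1 + s) + s = 1 + 2*s)
z(H, F) = 103 + F
√(-34236 + z(j(-3 - 1*6), -10)) = √(-34236 + (103 - 10)) = √(-34236 + 93) = √(-34143) = I*√34143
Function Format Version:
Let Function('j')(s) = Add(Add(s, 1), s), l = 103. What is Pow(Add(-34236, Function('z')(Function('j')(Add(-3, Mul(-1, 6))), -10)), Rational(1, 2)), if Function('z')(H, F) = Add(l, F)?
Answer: Mul(I, Pow(34143, Rational(1, 2))) ≈ Mul(184.78, I)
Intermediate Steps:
Function('j')(s) = Add(1, Mul(2, s)) (Function('j')(s) = Add(Add(1, s), s) = Add(1, Mul(2, s)))
Function('z')(H, F) = Add(103, F)
Pow(Add(-34236, Function('z')(Function('j')(Add(-3, Mul(-1, 6))), -10)), Rational(1, 2)) = Pow(Add(-34236, Add(103, -10)), Rational(1, 2)) = Pow(Add(-34236, 93), Rational(1, 2)) = Pow(-34143, Rational(1, 2)) = Mul(I, Pow(34143, Rational(1, 2)))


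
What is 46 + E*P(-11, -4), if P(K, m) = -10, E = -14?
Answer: 186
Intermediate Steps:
46 + E*P(-11, -4) = 46 - 14*(-10) = 46 + 140 = 186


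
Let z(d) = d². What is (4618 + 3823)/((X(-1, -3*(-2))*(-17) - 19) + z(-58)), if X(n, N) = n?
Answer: 8441/3362 ≈ 2.5107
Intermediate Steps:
(4618 + 3823)/((X(-1, -3*(-2))*(-17) - 19) + z(-58)) = (4618 + 3823)/((-1*(-17) - 19) + (-58)²) = 8441/((17 - 19) + 3364) = 8441/(-2 + 3364) = 8441/3362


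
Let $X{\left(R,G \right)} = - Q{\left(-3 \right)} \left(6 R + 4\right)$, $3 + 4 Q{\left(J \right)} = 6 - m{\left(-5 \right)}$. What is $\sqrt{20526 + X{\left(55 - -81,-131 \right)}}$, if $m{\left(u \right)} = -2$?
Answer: $\sqrt{19501} \approx 139.65$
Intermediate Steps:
$Q{\left(J \right)} = \frac{5}{4}$ ($Q{\left(J \right)} = - \frac{3}{4} + \frac{6 - -2}{4} = - \frac{3}{4} + \frac{6 + 2}{4} = - \frac{3}{4} + \frac{1}{4} \cdot 8 = - \frac{3}{4} + 2 = \frac{5}{4}$)
$X{\left(R,G \right)} = -5 - \frac{15 R}{2}$ ($X{\left(R,G \right)} = \left(-1\right) \frac{5}{4} \left(6 R + 4\right) = - \frac{5 \left(4 + 6 R\right)}{4} = -5 - \frac{15 R}{2}$)
$\sqrt{20526 + X{\left(55 - -81,-131 \right)}} = \sqrt{20526 - \left(5 + \frac{15 \left(55 - -81\right)}{2}\right)} = \sqrt{20526 - \left(5 + \frac{15 \left(55 + 81\right)}{2}\right)} = \sqrt{20526 - 1025} = \sqrt{19501}$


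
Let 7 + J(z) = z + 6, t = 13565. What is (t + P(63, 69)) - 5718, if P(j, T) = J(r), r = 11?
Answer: 7857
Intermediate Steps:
J(z) = -1 + z (J(z) = -7 + (z + 6) = -7 + (6 + z) = -1 + z)
P(j, T) = 10 (P(j, T) = -1 + 11 = 10)
(t + P(63, 69)) - 5718 = (13565 + 10) - 5718 = 13575 - 5718 = 7857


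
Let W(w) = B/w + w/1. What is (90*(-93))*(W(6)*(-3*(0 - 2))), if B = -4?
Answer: -267840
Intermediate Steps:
W(w) = w - 4/w (W(w) = -4/w + w/1 = -4/w + w*1 = -4/w + w = w - 4/w)
(90*(-93))*(W(6)*(-3*(0 - 2))) = (90*(-93))*((6 - 4/6)*(-3*(0 - 2))) = -8370*(6 - 4*1/6)*(-3*(-2)) = -8370*(6 - 2/3)*6 = -44640*6 = -8370*32 = -267840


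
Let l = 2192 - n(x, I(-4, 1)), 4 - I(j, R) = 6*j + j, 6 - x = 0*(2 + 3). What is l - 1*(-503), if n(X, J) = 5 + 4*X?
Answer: 2666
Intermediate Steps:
x = 6 (x = 6 - 0*(2 + 3) = 6 - 0*5 = 6 - 1*0 = 6 + 0 = 6)
I(j, R) = 4 - 7*j (I(j, R) = 4 - (6*j + j) = 4 - 7*j)
l = 2163 (l = 2192 - (5 + 4*6) = 2192 - (5 + 24) = 2192 - 1*29 = 2192 - 29 = 2163)
l - 1*(-503) = 2163 - 1*(-503) = 2163 + 503 = 2666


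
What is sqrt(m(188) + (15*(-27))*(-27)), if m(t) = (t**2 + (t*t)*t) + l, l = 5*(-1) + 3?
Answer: sqrt(6690949) ≈ 2586.7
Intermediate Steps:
l = -2 (l = -5 + 3 = -2)
m(t) = -2 + t**2 + t**3 (m(t) = (t**2 + (t*t)*t) - 2 = (t**2 + t**2*t) - 2 = (t**2 + t**3) - 2 = -2 + t**2 + t**3)
sqrt(m(188) + (15*(-27))*(-27)) = sqrt((-2 + 188**2 + 188**3) + (15*(-27))*(-27)) = sqrt((-2 + 35344 + 6644672) - 405*(-27)) = sqrt(6680014 + 10935) = sqrt(6690949)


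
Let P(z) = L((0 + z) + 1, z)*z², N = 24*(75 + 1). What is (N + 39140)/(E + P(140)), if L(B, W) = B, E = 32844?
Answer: 1463/99873 ≈ 0.014649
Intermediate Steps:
N = 1824 (N = 24*76 = 1824)
P(z) = z²*(1 + z) (P(z) = ((0 + z) + 1)*z² = (z + 1)*z² = (1 + z)*z² = z²*(1 + z))
(N + 39140)/(E + P(140)) = (1824 + 39140)/(32844 + 140²*(1 + 140)) = 40964/(32844 + 19600*141) = 40964/(32844 + 2763600) = 40964/2796444 = 40964*(1/2796444) = 1463/99873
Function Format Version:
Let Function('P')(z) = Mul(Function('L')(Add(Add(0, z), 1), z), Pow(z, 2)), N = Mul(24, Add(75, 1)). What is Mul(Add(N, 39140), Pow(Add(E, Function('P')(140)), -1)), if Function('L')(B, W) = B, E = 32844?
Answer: Rational(1463, 99873) ≈ 0.014649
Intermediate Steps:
N = 1824 (N = Mul(24, 76) = 1824)
Function('P')(z) = Mul(Pow(z, 2), Add(1, z)) (Function('P')(z) = Mul(Add(Add(0, z), 1), Pow(z, 2)) = Mul(Add(z, 1), Pow(z, 2)) = Mul(Add(1, z), Pow(z, 2)) = Mul(Pow(z, 2), Add(1, z)))
Mul(Add(N, 39140), Pow(Add(E, Function('P')(140)), -1)) = Mul(Add(1824, 39140), Pow(Add(32844, Mul(Pow(140, 2), Add(1, 140))), -1)) = Mul(40964, Pow(Add(32844, Mul(19600, 141)), -1)) = Mul(40964, Pow(Add(32844, 2763600), -1)) = Mul(40964, Pow(2796444, -1)) = Mul(40964, Rational(1, 2796444)) = Rational(1463, 99873)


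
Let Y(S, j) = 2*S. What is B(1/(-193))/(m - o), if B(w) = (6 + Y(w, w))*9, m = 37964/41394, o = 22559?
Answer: -215331588/90108735713 ≈ -0.0023897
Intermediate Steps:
m = 18982/20697 (m = 37964*(1/41394) = 18982/20697 ≈ 0.91714)
B(w) = 54 + 18*w (B(w) = (6 + 2*w)*9 = 54 + 18*w)
B(1/(-193))/(m - o) = (54 + 18/(-193))/(18982/20697 - 1*22559) = (54 + 18*(-1/193))/(18982/20697 - 22559) = (54 - 18/193)/(-466884641/20697) = (10404/193)*(-20697/466884641) = -215331588/90108735713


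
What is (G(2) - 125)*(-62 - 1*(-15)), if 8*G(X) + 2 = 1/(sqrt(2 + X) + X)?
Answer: 188329/32 ≈ 5885.3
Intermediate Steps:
G(X) = -1/4 + 1/(8*(X + sqrt(2 + X))) (G(X) = -1/4 + 1/(8*(sqrt(2 + X) + X)) = -1/4 + 1/(8*(X + sqrt(2 + X))))
(G(2) - 125)*(-62 - 1*(-15)) = ((1/8 - 1/4*2 - sqrt(2 + 2)/4)/(2 + sqrt(2 + 2)) - 125)*(-62 - 1*(-15)) = ((1/8 - 1/2 - sqrt(4)/4)/(2 + sqrt(4)) - 125)*(-62 + 15) = ((1/8 - 1/2 - 1/4*2)/(2 + 2) - 125)*(-47) = ((1/8 - 1/2 - 1/2)/4 - 125)*(-47) = ((1/4)*(-7/8) - 125)*(-47) = (-7/32 - 125)*(-47) = -4007/32*(-47) = 188329/32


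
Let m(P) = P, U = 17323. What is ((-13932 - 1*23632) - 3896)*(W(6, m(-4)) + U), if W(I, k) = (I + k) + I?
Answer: -718543260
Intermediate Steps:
W(I, k) = k + 2*I
((-13932 - 1*23632) - 3896)*(W(6, m(-4)) + U) = ((-13932 - 1*23632) - 3896)*((-4 + 2*6) + 17323) = ((-13932 - 23632) - 3896)*((-4 + 12) + 17323) = (-37564 - 3896)*(8 + 17323) = -41460*17331 = -718543260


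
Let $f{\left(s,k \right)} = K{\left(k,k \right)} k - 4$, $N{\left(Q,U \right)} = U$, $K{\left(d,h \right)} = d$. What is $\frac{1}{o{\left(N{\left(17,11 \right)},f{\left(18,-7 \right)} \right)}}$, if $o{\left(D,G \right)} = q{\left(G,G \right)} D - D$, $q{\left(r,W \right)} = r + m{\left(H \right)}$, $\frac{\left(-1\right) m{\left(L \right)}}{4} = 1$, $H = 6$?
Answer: $\frac{1}{440} \approx 0.0022727$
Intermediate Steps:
$m{\left(L \right)} = -4$ ($m{\left(L \right)} = \left(-4\right) 1 = -4$)
$f{\left(s,k \right)} = -4 + k^{2}$ ($f{\left(s,k \right)} = k k - 4 = k^{2} - 4 = -4 + k^{2}$)
$q{\left(r,W \right)} = -4 + r$ ($q{\left(r,W \right)} = r - 4 = -4 + r$)
$o{\left(D,G \right)} = - D + D \left(-4 + G\right)$ ($o{\left(D,G \right)} = \left(-4 + G\right) D - D = D \left(-4 + G\right) - D = - D + D \left(-4 + G\right)$)
$\frac{1}{o{\left(N{\left(17,11 \right)},f{\left(18,-7 \right)} \right)}} = \frac{1}{11 \left(-5 - \left(4 - \left(-7\right)^{2}\right)\right)} = \frac{1}{11 \left(-5 + \left(-4 + 49\right)\right)} = \frac{1}{11 \left(-5 + 45\right)} = \frac{1}{11 \cdot 40} = \frac{1}{440}$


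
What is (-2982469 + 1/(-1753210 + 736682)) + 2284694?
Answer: -709307825201/1016528 ≈ -6.9778e+5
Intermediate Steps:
(-2982469 + 1/(-1753210 + 736682)) + 2284694 = (-2982469 + 1/(-1016528)) + 2284694 = (-2982469 - 1/1016528) + 2284694 = -3031763247633/1016528 + 2284694 = -709307825201/1016528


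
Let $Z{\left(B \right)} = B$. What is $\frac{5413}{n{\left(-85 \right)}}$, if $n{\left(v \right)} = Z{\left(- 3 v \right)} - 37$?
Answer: $\frac{5413}{218} \approx 24.83$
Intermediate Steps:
$n{\left(v \right)} = -37 - 3 v$ ($n{\left(v \right)} = - 3 v - 37 = -37 - 3 v$)
$\frac{5413}{n{\left(-85 \right)}} = \frac{5413}{-37 - -255} = \frac{5413}{-37 + 255} = \frac{5413}{218}$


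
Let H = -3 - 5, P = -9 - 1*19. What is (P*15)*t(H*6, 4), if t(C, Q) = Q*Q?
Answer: -6720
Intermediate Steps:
P = -28 (P = -9 - 19 = -28)
H = -8
t(C, Q) = Q²
(P*15)*t(H*6, 4) = -28*15*4² = -420*16 = -6720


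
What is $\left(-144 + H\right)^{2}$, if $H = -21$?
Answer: $27225$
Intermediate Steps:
$\left(-144 + H\right)^{2} = \left(-144 - 21\right)^{2} = \left(-165\right)^{2} = 27225$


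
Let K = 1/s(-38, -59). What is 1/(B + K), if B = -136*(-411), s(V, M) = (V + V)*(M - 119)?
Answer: 13528/756161089 ≈ 1.7890e-5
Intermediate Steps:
s(V, M) = 2*V*(-119 + M) (s(V, M) = (2*V)*(-119 + M) = 2*V*(-119 + M))
K = 1/13528 (K = 1/(2*(-38)*(-119 - 59)) = 1/(2*(-38)*(-178)) = 1/13528 ≈ 7.3921e-5)
B = 55896
1/(B + K) = 1/(55896 + 1/13528) = 1/(756161089/13528) = 13528/756161089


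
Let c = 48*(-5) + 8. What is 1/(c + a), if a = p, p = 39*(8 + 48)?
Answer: 1/1952 ≈ 0.00051230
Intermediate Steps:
p = 2184 (p = 39*56 = 2184)
a = 2184
c = -232 (c = -240 + 8 = -232)
1/(c + a) = 1/(-232 + 2184) = 1/1952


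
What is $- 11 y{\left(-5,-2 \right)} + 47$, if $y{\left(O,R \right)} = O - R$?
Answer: $80$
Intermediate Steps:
$- 11 y{\left(-5,-2 \right)} + 47 = - 11 \left(-5 - -2\right) + 47 = - 11 \left(-5 + 2\right) + 47 = \left(-11\right) \left(-3\right) + 47 = 33 + 47 = 80$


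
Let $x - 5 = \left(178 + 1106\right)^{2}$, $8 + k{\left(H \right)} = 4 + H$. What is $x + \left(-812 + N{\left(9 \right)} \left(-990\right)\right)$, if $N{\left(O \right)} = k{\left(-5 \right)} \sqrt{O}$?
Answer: $1674579$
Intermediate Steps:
$k{\left(H \right)} = -4 + H$ ($k{\left(H \right)} = -8 + \left(4 + H\right) = -4 + H$)
$N{\left(O \right)} = - 9 \sqrt{O}$ ($N{\left(O \right)} = \left(-4 - 5\right) \sqrt{O} = - 9 \sqrt{O}$)
$x = 1648661$ ($x = 5 + \left(178 + 1106\right)^{2} = 5 + 1284^{2} = 5 + 1648656 = 1648661$)
$x + \left(-812 + N{\left(9 \right)} \left(-990\right)\right) = 1648661 - \left(812 - - 9 \sqrt{9} \left(-990\right)\right) = 1648661 - \left(812 - \left(-9\right) 3 \left(-990\right)\right) = 1648661 - -25918 = 1648661 + \left(-812 + 26730\right) = 1648661 + 25918 = 1674579$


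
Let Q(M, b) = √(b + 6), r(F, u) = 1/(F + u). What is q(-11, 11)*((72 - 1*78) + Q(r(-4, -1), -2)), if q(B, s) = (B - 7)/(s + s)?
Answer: 36/11 ≈ 3.2727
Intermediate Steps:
q(B, s) = (-7 + B)/(2*s) (q(B, s) = (-7 + B)/((2*s)) = (-7 + B)*(1/(2*s)) = (-7 + B)/(2*s))
Q(M, b) = √(6 + b)
q(-11, 11)*((72 - 1*78) + Q(r(-4, -1), -2)) = ((½)*(-7 - 11)/11)*((72 - 1*78) + √(6 - 2)) = ((½)*(1/11)*(-18))*((72 - 78) + √4) = -9*(-6 + 2)/11 = -9/11*(-4) = 36/11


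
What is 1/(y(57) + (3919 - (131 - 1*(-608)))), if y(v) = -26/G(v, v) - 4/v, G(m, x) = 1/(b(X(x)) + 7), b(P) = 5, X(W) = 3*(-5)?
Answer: 57/163472 ≈ 0.00034868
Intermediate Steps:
X(W) = -15
G(m, x) = 1/12 (G(m, x) = 1/(5 + 7) = 1/12)
y(v) = -312 - 4/v (y(v) = -26/1/12 - 4/v = -26*12 - 4/v = -312 - 4/v)
1/(y(57) + (3919 - (131 - 1*(-608)))) = 1/((-312 - 4/57) + (3919 - (131 - 1*(-608)))) = 1/((-312 - 4*1/57) + (3919 - (131 + 608))) = 1/((-312 - 4/57) + (3919 - 1*739)) = 1/(-17788/57 + (3919 - 739)) = 1/(-17788/57 + 3180) = 1/(163472/57) = 57/163472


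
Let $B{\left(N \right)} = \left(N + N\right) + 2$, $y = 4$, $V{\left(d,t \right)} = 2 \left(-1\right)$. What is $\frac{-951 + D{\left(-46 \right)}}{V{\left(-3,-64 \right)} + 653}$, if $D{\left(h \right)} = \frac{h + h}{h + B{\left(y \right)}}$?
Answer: $- \frac{8536}{5859} \approx -1.4569$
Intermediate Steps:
$V{\left(d,t \right)} = -2$
$B{\left(N \right)} = 2 + 2 N$ ($B{\left(N \right)} = 2 N + 2 = 2 + 2 N$)
$D{\left(h \right)} = \frac{2 h}{10 + h}$ ($D{\left(h \right)} = \frac{h + h}{h + \left(2 + 2 \cdot 4\right)} = \frac{2 h}{h + \left(2 + 8\right)} = \frac{2 h}{h + 10} = \frac{2 h}{10 + h}$)
$\frac{-951 + D{\left(-46 \right)}}{V{\left(-3,-64 \right)} + 653} = \frac{-951 + 2 \left(-46\right) \frac{1}{10 - 46}}{-2 + 653} = \frac{-951 + 2 \left(-46\right) \frac{1}{-36}}{651} = \left(-951 + 2 \left(-46\right) \left(- \frac{1}{36}\right)\right) \frac{1}{651} = \left(-951 + \frac{23}{9}\right) \frac{1}{651} = \left(- \frac{8536}{9}\right) \frac{1}{651} = - \frac{8536}{5859}$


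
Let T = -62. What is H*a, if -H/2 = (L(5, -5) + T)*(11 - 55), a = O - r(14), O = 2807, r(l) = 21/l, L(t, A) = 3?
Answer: -14566156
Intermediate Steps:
a = 5611/2 (a = 2807 - 21/14 = 2807 - 1*3/2 = 2807 - 3/2 = 5611/2 ≈ 2805.5)
H = -5192 (H = -2*(3 - 62)*(11 - 55) = -(-118)*(-44) = -2*2596 = -5192)
H*a = -5192*5611/2 = -14566156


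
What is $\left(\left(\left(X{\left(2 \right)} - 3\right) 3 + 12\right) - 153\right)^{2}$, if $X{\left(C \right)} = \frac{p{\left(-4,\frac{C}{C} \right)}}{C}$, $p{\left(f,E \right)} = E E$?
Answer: $\frac{88209}{4} \approx 22052.0$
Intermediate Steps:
$p{\left(f,E \right)} = E^{2}$
$X{\left(C \right)} = \frac{1}{C}$ ($X{\left(C \right)} = \frac{\left(\frac{C}{C}\right)^{2}}{C} = \frac{1^{2}}{C} = 1 \frac{1}{C} = \frac{1}{C}$)
$\left(\left(\left(X{\left(2 \right)} - 3\right) 3 + 12\right) - 153\right)^{2} = \left(\left(\left(\frac{1}{2} - 3\right) 3 + 12\right) - 153\right)^{2} = \left(\left(\left(- \frac{5}{2}\right) 3 + 12\right) - 153\right)^{2} = \left(\left(- \frac{15}{2} + 12\right) - 153\right)^{2} = \left(\frac{9}{2} - 153\right)^{2} = \left(- \frac{297}{2}\right)^{2} = \frac{88209}{4}$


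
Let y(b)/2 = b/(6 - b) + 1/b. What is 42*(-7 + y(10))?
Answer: -2478/5 ≈ -495.60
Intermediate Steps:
y(b) = 2/b + 2*b/(6 - b) (y(b) = 2*(b/(6 - b) + 1/b) = 2*(1/b + b/(6 - b)) = 2/b + 2*b/(6 - b))
42*(-7 + y(10)) = 42*(-7 + 2*(-6 + 10 - 1*10²)/(10*(-6 + 10))) = 42*(-7 + 2*(⅒)*(-6 + 10 - 1*100)/4) = 42*(-7 + 2*(⅒)*(¼)*(-6 + 10 - 100)) = 42*(-7 + 2*(⅒)*(¼)*(-96)) = 42*(-7 - 24/5) = 42*(-59/5) = -2478/5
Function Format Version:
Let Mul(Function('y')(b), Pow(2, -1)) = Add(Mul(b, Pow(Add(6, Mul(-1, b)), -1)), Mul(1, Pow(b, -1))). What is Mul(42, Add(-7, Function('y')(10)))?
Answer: Rational(-2478, 5) ≈ -495.60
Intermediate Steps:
Function('y')(b) = Add(Mul(2, Pow(b, -1)), Mul(2, b, Pow(Add(6, Mul(-1, b)), -1))) (Function('y')(b) = Mul(2, Add(Mul(b, Pow(Add(6, Mul(-1, b)), -1)), Mul(1, Pow(b, -1)))) = Mul(2, Add(Mul(b, Pow(Add(6, Mul(-1, b)), -1)), Pow(b, -1))) = Mul(2, Add(Pow(b, -1), Mul(b, Pow(Add(6, Mul(-1, b)), -1)))) = Add(Mul(2, Pow(b, -1)), Mul(2, b, Pow(Add(6, Mul(-1, b)), -1))))
Mul(42, Add(-7, Function('y')(10))) = Mul(42, Add(-7, Mul(2, Pow(10, -1), Pow(Add(-6, 10), -1), Add(-6, 10, Mul(-1, Pow(10, 2)))))) = Mul(42, Add(-7, Mul(2, Rational(1, 10), Pow(4, -1), Add(-6, 10, Mul(-1, 100))))) = Mul(42, Add(-7, Mul(2, Rational(1, 10), Rational(1, 4), Add(-6, 10, -100)))) = Mul(42, Add(-7, Mul(2, Rational(1, 10), Rational(1, 4), -96))) = Mul(42, Add(-7, Rational(-24, 5))) = Mul(42, Rational(-59, 5)) = Rational(-2478, 5)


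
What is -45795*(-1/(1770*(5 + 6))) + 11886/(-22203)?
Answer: 17452577/9606498 ≈ 1.8167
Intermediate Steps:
-45795*(-1/(1770*(5 + 6))) + 11886/(-22203) = -45795/((11*5)*(-354)) + 11886*(-1/22203) = -45795/(55*(-354)) - 3962/7401 = -45795/(-19470) - 3962/7401 = -45795*(-1/19470) - 3962/7401 = 3053/1298 - 3962/7401 = 17452577/9606498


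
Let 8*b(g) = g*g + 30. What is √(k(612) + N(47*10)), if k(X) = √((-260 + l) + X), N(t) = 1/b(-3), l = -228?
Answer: √(312 + 3042*√31)/39 ≈ 3.3676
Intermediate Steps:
b(g) = 15/4 + g²/8 (b(g) = (g*g + 30)/8 = (g² + 30)/8 = (30 + g²)/8 = 15/4 + g²/8)
N(t) = 8/39 (N(t) = 1/(15/4 + (⅛)*(-3)²) = 1/(15/4 + (⅛)*9) = 1/(15/4 + 9/8) = 1/(39/8) = 8/39)
k(X) = √(-488 + X) (k(X) = √((-260 - 228) + X) = √(-488 + X))
√(k(612) + N(47*10)) = √(√(-488 + 612) + 8/39) = √(√124 + 8/39) = √(2*√31 + 8/39) = √(8/39 + 2*√31)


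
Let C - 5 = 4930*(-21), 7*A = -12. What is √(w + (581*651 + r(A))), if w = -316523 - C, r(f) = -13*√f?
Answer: √(8096417 - 182*I*√21)/7 ≈ 406.49 - 0.020937*I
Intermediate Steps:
A = -12/7 (A = (⅐)*(-12) = -12/7 ≈ -1.7143)
C = -103525 (C = 5 + 4930*(-21) = 5 - 103530 = -103525)
w = -212998 (w = -316523 - 1*(-103525) = -316523 + 103525 = -212998)
√(w + (581*651 + r(A))) = √(-212998 + (581*651 - 26*I*√21/7)) = √(-212998 + (378231 - 26*I*√21/7)) = √(165233 - 26*I*√21/7)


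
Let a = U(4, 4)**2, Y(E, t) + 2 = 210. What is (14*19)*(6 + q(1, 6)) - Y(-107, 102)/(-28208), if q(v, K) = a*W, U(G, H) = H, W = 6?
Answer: 47833729/1763 ≈ 27132.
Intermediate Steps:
Y(E, t) = 208 (Y(E, t) = -2 + 210 = 208)
a = 16 (a = 4**2 = 16)
q(v, K) = 96 (q(v, K) = 16*6 = 96)
(14*19)*(6 + q(1, 6)) - Y(-107, 102)/(-28208) = (14*19)*(6 + 96) - 208/(-28208) = 266*102 - 208*(-1)/28208 = 27132 - 1*(-13/1763) = 27132 + 13/1763 = 47833729/1763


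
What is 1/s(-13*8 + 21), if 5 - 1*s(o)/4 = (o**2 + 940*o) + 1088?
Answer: 1/280192 ≈ 3.5690e-6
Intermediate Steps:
s(o) = -4332 - 3760*o - 4*o**2 (s(o) = 20 - 4*((o**2 + 940*o) + 1088) = 20 - 4*(1088 + o**2 + 940*o) = 20 + (-4352 - 3760*o - 4*o**2) = -4332 - 3760*o - 4*o**2)
1/s(-13*8 + 21) = 1/(-4332 - 3760*(-13*8 + 21) - 4*(-13*8 + 21)**2) = 1/(-4332 - 3760*(-104 + 21) - 4*(-104 + 21)**2) = 1/(-4332 - 3760*(-83) - 4*(-83)**2) = 1/(-4332 + 312080 - 4*6889) = 1/(-4332 + 312080 - 27556) = 1/280192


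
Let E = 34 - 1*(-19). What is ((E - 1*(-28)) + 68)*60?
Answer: 8940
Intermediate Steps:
E = 53 (E = 34 + 19 = 53)
((E - 1*(-28)) + 68)*60 = ((53 - 1*(-28)) + 68)*60 = ((53 + 28) + 68)*60 = (81 + 68)*60 = 149*60 = 8940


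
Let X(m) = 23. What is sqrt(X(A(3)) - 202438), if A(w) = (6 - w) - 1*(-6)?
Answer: I*sqrt(202415) ≈ 449.91*I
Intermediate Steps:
A(w) = 12 - w (A(w) = (6 - w) + 6 = 12 - w)
sqrt(X(A(3)) - 202438) = sqrt(23 - 202438) = sqrt(-202415) = I*sqrt(202415)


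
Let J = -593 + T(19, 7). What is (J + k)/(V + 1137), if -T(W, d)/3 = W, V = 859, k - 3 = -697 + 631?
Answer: -713/1996 ≈ -0.35721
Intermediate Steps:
k = -63 (k = 3 + (-697 + 631) = 3 - 66 = -63)
T(W, d) = -3*W
J = -650 (J = -593 - 3*19 = -593 - 57 = -650)
(J + k)/(V + 1137) = (-650 - 63)/(859 + 1137) = -713/1996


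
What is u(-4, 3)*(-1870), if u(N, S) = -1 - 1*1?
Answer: 3740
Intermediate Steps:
u(N, S) = -2 (u(N, S) = -1 - 1 = -2)
u(-4, 3)*(-1870) = -2*(-1870) = 3740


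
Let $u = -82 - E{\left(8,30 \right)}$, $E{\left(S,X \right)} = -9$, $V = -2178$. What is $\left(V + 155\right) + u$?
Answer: $-2096$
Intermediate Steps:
$u = -73$ ($u = -82 - -9 = -82 + 9 = -73$)
$\left(V + 155\right) + u = \left(-2178 + 155\right) - 73 = -2023 - 73 = -2096$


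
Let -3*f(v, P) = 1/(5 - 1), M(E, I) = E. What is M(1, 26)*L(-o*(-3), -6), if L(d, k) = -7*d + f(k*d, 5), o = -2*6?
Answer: 3023/12 ≈ 251.92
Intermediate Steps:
o = -12
f(v, P) = -1/12 (f(v, P) = -1/(3*(5 - 1)) = -⅓/4 = -⅓*¼ = -1/12)
L(d, k) = -1/12 - 7*d (L(d, k) = -7*d - 1/12 = -1/12 - 7*d)
M(1, 26)*L(-o*(-3), -6) = 1*(-1/12 - 7*(-1*(-12))*(-3)) = 1*(-1/12 - 84*(-3)) = 1*(-1/12 - 7*(-36)) = 1*(-1/12 + 252) = 1*(3023/12) = 3023/12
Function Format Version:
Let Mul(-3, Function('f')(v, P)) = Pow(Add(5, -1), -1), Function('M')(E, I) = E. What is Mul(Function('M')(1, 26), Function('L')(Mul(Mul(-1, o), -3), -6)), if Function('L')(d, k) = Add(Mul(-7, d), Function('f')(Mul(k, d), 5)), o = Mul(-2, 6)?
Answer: Rational(3023, 12) ≈ 251.92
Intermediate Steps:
o = -12
Function('f')(v, P) = Rational(-1, 12) (Function('f')(v, P) = Mul(Rational(-1, 3), Pow(Add(5, -1), -1)) = Mul(Rational(-1, 3), Pow(4, -1)) = Mul(Rational(-1, 3), Rational(1, 4)) = Rational(-1, 12))
Function('L')(d, k) = Add(Rational(-1, 12), Mul(-7, d)) (Function('L')(d, k) = Add(Mul(-7, d), Rational(-1, 12)) = Add(Rational(-1, 12), Mul(-7, d)))
Mul(Function('M')(1, 26), Function('L')(Mul(Mul(-1, o), -3), -6)) = Mul(1, Add(Rational(-1, 12), Mul(-7, Mul(Mul(-1, -12), -3)))) = Mul(1, Add(Rational(-1, 12), Mul(-7, Mul(12, -3)))) = Mul(1, Add(Rational(-1, 12), Mul(-7, -36))) = Mul(1, Add(Rational(-1, 12), 252)) = Mul(1, Rational(3023, 12)) = Rational(3023, 12)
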